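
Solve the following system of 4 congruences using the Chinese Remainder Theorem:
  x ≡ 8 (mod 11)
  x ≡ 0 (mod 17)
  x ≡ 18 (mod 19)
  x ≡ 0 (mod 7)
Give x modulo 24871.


Product of moduli M = 11 · 17 · 19 · 7 = 24871.
Merge one congruence at a time:
  Start: x ≡ 8 (mod 11).
  Combine with x ≡ 0 (mod 17); new modulus lcm = 187.
    Write x = 8 + 11·t and substitute into x ≡ 0 (mod 17): 11·t ≡ 0 − 8 = -8 (mod 17).
    Reduce coefficients mod 17: 11·t ≡ 9 (mod 17).
    The inverse of 11 mod 17 is 14 (since 11·14 = 154 = 9·17 + 1), so t ≡ 14·9 = 126 ≡ 7 (mod 17).
    Then x = 8 + 11·7 = 85, valid modulo lcm(11, 17) = 187: x ≡ 85 (mod 187).
  Combine with x ≡ 18 (mod 19); new modulus lcm = 3553.
    Write x = 85 + 187·t and substitute into x ≡ 18 (mod 19): 187·t ≡ 18 − 85 = -67 (mod 19).
    Reduce coefficients mod 19: 16·t ≡ 9 (mod 19).
    The inverse of 16 mod 19 is 6 (since 16·6 = 96 = 5·19 + 1), so t ≡ 6·9 = 54 ≡ 16 (mod 19).
    Then x = 85 + 187·16 = 3077, valid modulo lcm(187, 19) = 3553: x ≡ 3077 (mod 3553).
  Combine with x ≡ 0 (mod 7); new modulus lcm = 24871.
    Write x = 3077 + 3553·t and substitute into x ≡ 0 (mod 7): 3553·t ≡ 0 − 3077 = -3077 (mod 7).
    Reduce coefficients mod 7: 4·t ≡ 3 (mod 7).
    The inverse of 4 mod 7 is 2 (since 4·2 = 8 = 1·7 + 1), so t ≡ 2·3 = 6 ≡ 6 (mod 7).
    Then x = 3077 + 3553·6 = 24395, valid modulo lcm(3553, 7) = 24871: x ≡ 24395 (mod 24871).
Verify against each original: 24395 mod 11 = 8, 24395 mod 17 = 0, 24395 mod 19 = 18, 24395 mod 7 = 0.

x ≡ 24395 (mod 24871).


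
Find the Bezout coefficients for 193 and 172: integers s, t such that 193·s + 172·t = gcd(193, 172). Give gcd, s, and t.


Euclidean algorithm on (193, 172) — divide until remainder is 0:
  193 = 1 · 172 + 21
  172 = 8 · 21 + 4
  21 = 5 · 4 + 1
  4 = 4 · 1 + 0
gcd(193, 172) = 1.
Track Bezout coefficients alongside the remainders: start with r₀ = 193 = a·1 + b·0 (s = 1, t = 0) and r₁ = 172 = a·0 + b·1 (s = 0, t = 1); each new remainder r_{k+1} = r_{k-1} − q_k·r_k inherits s_{k+1} = s_{k-1} − q_k·s_k, t_{k+1} = t_{k-1} − q_k·t_k, so r_k = a·s_k + b·t_k at every step:
  q = 1: r = 21, s = 1 − 1·0 = 1, t = 0 − 1·1 = -1  (check: 193·1 + 172·(-1) = 21)
  q = 8: r = 4, s = 0 − 8·1 = -8, t = 1 − 8·(-1) = 9  (check: 193·(-8) + 172·9 = 4)
  q = 5: r = 1, s = 1 − 5·(-8) = 41, t = -1 − 5·9 = -46  (check: 193·41 + 172·(-46) = 1)
The row with r = 1 (the gcd) gives the Bezout coefficients s = 41, t = -46.
Result: 193 · (41) + 172 · (-46) = 1.

gcd(193, 172) = 1; s = 41, t = -46 (check: 193·41 + 172·(-46) = 1).


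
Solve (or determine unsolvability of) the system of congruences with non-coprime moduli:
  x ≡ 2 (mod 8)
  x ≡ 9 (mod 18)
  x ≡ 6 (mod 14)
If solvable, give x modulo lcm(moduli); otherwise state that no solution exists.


Moduli 8, 18, 14 are not pairwise coprime, so CRT works modulo lcm(m_i) when all pairwise compatibility conditions hold.
Pairwise compatibility: gcd(m_i, m_j) must divide a_i - a_j for every pair.
Merge one congruence at a time:
  Start: x ≡ 2 (mod 8).
  Combine with x ≡ 9 (mod 18): gcd(8, 18) = 2, and 9 - 2 = 7 is NOT divisible by 2.
    ⇒ system is inconsistent (no integer solution).

No solution (the system is inconsistent).


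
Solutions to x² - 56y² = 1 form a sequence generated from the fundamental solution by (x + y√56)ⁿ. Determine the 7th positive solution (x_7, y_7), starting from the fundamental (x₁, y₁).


Step 1: Find the fundamental solution (x₁, y₁) of x² - 56y² = 1.
  Expand √56 as a continued fraction. a₀ = ⌊√56⌋ = 7; iterate m_{k+1} = d_k·a_k − m_k, d_{k+1} = (56 − m_{k+1}²)/d_k, a_{k+1} = ⌊(a₀ + m_{k+1})/d_{k+1}⌋ (starting m₀ = 0, d₀ = 1), with convergents p_k = a_k·p_{k-1} + p_{k-2}, q_k = a_k·q_{k-1} + q_{k-2} (p₋₁ = 1, q₋₁ = 0):
  k = 0: a₀ = 7; p₀/q₀ = 7/1; p₀² − 56·q₀² = 49 − 56 = -7.
  k = 1: m = 7, d = 7, a = ⌊(7 + 7)/7⌋ = 2; p/q = (2·7 + 1)/(2·1 + 0) = 15/2; p² − 56·q² = 225 − 224 = 1.
  The first convergent with p² − 56·q² = 1 gives the fundamental solution (x₁, y₁) = (15, 2).
Step 2: Apply the recurrence (x_{n+1}, y_{n+1}) = (x₁x_n + 56y₁y_n, x₁y_n + y₁x_n) repeatedly.
  From (x_1, y_1) = (15, 2): x_2 = 15·15 + 56·2·2 = 449; y_2 = 15·2 + 2·15 = 60.
  From (x_2, y_2) = (449, 60): x_3 = 15·449 + 56·2·60 = 13455; y_3 = 15·60 + 2·449 = 1798.
  From (x_3, y_3) = (13455, 1798): x_4 = 15·13455 + 56·2·1798 = 403201; y_4 = 15·1798 + 2·13455 = 53880.
  From (x_4, y_4) = (403201, 53880): x_5 = 15·403201 + 56·2·53880 = 12082575; y_5 = 15·53880 + 2·403201 = 1614602.
  From (x_5, y_5) = (12082575, 1614602): x_6 = 15·12082575 + 56·2·1614602 = 362074049; y_6 = 15·1614602 + 2·12082575 = 48384180.
  From (x_6, y_6) = (362074049, 48384180): x_7 = 15·362074049 + 56·2·48384180 = 10850138895; y_7 = 15·48384180 + 2·362074049 = 1449910798.
Step 3: Verify x_7² - 56·y_7² = 117725514040791821025 - 117725514040791821024 = 1 (should be 1). ✓

(x_1, y_1) = (15, 2); (x_7, y_7) = (10850138895, 1449910798).


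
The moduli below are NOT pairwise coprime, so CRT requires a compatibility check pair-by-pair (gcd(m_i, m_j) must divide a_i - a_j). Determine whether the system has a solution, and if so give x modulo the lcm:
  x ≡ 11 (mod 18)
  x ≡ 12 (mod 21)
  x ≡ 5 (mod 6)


Moduli 18, 21, 6 are not pairwise coprime, so CRT works modulo lcm(m_i) when all pairwise compatibility conditions hold.
Pairwise compatibility: gcd(m_i, m_j) must divide a_i - a_j for every pair.
Merge one congruence at a time:
  Start: x ≡ 11 (mod 18).
  Combine with x ≡ 12 (mod 21): gcd(18, 21) = 3, and 12 - 11 = 1 is NOT divisible by 3.
    ⇒ system is inconsistent (no integer solution).

No solution (the system is inconsistent).


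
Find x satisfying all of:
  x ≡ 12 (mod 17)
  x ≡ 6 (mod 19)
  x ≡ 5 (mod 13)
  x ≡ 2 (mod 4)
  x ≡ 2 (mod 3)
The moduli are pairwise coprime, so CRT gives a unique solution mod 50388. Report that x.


Product of moduli M = 17 · 19 · 13 · 4 · 3 = 50388.
Merge one congruence at a time:
  Start: x ≡ 12 (mod 17).
  Combine with x ≡ 6 (mod 19); new modulus lcm = 323.
    Write x = 12 + 17·t and substitute into x ≡ 6 (mod 19): 17·t ≡ 6 − 12 = -6 (mod 19).
    Reduce coefficients mod 19: 17·t ≡ 13 (mod 19).
    The inverse of 17 mod 19 is 9 (since 17·9 = 153 = 8·19 + 1), so t ≡ 9·13 = 117 ≡ 3 (mod 19).
    Then x = 12 + 17·3 = 63, valid modulo lcm(17, 19) = 323: x ≡ 63 (mod 323).
  Combine with x ≡ 5 (mod 13); new modulus lcm = 4199.
    Write x = 63 + 323·t and substitute into x ≡ 5 (mod 13): 323·t ≡ 5 − 63 = -58 (mod 13).
    Reduce coefficients mod 13: 11·t ≡ 7 (mod 13).
    The inverse of 11 mod 13 is 6 (since 11·6 = 66 = 5·13 + 1), so t ≡ 6·7 = 42 ≡ 3 (mod 13).
    Then x = 63 + 323·3 = 1032, valid modulo lcm(323, 13) = 4199: x ≡ 1032 (mod 4199).
  Combine with x ≡ 2 (mod 4); new modulus lcm = 16796.
    Write x = 1032 + 4199·t and substitute into x ≡ 2 (mod 4): 4199·t ≡ 2 − 1032 = -1030 (mod 4).
    Reduce coefficients mod 4: 3·t ≡ 2 (mod 4).
    The inverse of 3 mod 4 is 3 (since 3·3 = 9 = 2·4 + 1), so t ≡ 3·2 = 6 ≡ 2 (mod 4).
    Then x = 1032 + 4199·2 = 9430, valid modulo lcm(4199, 4) = 16796: x ≡ 9430 (mod 16796).
  Combine with x ≡ 2 (mod 3); new modulus lcm = 50388.
    Write x = 9430 + 16796·t and substitute into x ≡ 2 (mod 3): 16796·t ≡ 2 − 9430 = -9428 (mod 3).
    Reduce coefficients mod 3: 2·t ≡ 1 (mod 3).
    The inverse of 2 mod 3 is 2 (since 2·2 = 4 = 1·3 + 1), so t ≡ 2·1 = 2 ≡ 2 (mod 3).
    Then x = 9430 + 16796·2 = 43022, valid modulo lcm(16796, 3) = 50388: x ≡ 43022 (mod 50388).
Verify against each original: 43022 mod 17 = 12, 43022 mod 19 = 6, 43022 mod 13 = 5, 43022 mod 4 = 2, 43022 mod 3 = 2.

x ≡ 43022 (mod 50388).


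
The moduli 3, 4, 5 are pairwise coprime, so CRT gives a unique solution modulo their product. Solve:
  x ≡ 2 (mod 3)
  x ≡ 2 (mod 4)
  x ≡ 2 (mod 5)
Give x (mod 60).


Moduli 3, 4, 5 are pairwise coprime; by CRT there is a unique solution modulo M = 3 · 4 · 5 = 60.
Solve pairwise, accumulating the modulus:
  Start with x ≡ 2 (mod 3).
  Combine with x ≡ 2 (mod 4): since gcd(3, 4) = 1, we get a unique residue mod 12.
    Write x = 2 + 3·t and substitute into x ≡ 2 (mod 4): 3·t ≡ 2 − 2 = 0 (mod 4).
    The inverse of 3 mod 4 is 3 (since 3·3 = 9 = 2·4 + 1), so t ≡ 3·0 = 0 ≡ 0 (mod 4).
    Then x = 2 + 3·0 = 2, valid modulo lcm(3, 4) = 12: x ≡ 2 (mod 12).
  Combine with x ≡ 2 (mod 5): since gcd(12, 5) = 1, we get a unique residue mod 60.
    Write x = 2 + 12·t and substitute into x ≡ 2 (mod 5): 12·t ≡ 2 − 2 = 0 (mod 5).
    Reduce coefficients mod 5: 2·t ≡ 0 (mod 5).
    The inverse of 2 mod 5 is 3 (since 2·3 = 6 = 1·5 + 1), so t ≡ 3·0 = 0 ≡ 0 (mod 5).
    Then x = 2 + 12·0 = 2, valid modulo lcm(12, 5) = 60: x ≡ 2 (mod 60).
Verify: 2 mod 3 = 2 ✓, 2 mod 4 = 2 ✓, 2 mod 5 = 2 ✓.

x ≡ 2 (mod 60).


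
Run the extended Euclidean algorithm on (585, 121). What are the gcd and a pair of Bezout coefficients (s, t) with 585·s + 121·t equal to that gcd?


Euclidean algorithm on (585, 121) — divide until remainder is 0:
  585 = 4 · 121 + 101
  121 = 1 · 101 + 20
  101 = 5 · 20 + 1
  20 = 20 · 1 + 0
gcd(585, 121) = 1.
Track Bezout coefficients alongside the remainders: start with r₀ = 585 = a·1 + b·0 (s = 1, t = 0) and r₁ = 121 = a·0 + b·1 (s = 0, t = 1); each new remainder r_{k+1} = r_{k-1} − q_k·r_k inherits s_{k+1} = s_{k-1} − q_k·s_k, t_{k+1} = t_{k-1} − q_k·t_k, so r_k = a·s_k + b·t_k at every step:
  q = 4: r = 101, s = 1 − 4·0 = 1, t = 0 − 4·1 = -4  (check: 585·1 + 121·(-4) = 101)
  q = 1: r = 20, s = 0 − 1·1 = -1, t = 1 − 1·(-4) = 5  (check: 585·(-1) + 121·5 = 20)
  q = 5: r = 1, s = 1 − 5·(-1) = 6, t = -4 − 5·5 = -29  (check: 585·6 + 121·(-29) = 1)
The row with r = 1 (the gcd) gives the Bezout coefficients s = 6, t = -29.
Result: 585 · (6) + 121 · (-29) = 1.

gcd(585, 121) = 1; s = 6, t = -29 (check: 585·6 + 121·(-29) = 1).


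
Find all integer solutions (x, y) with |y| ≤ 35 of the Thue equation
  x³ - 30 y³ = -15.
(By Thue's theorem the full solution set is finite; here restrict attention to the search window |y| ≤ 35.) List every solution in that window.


The equation is x³ - 30y³ = -15. For fixed y, x³ = 30·y³ − 15, so a solution requires the RHS to be a perfect cube.
Strategy: iterate y from -35 to 35, compute RHS = 30·y³ − 15, and check whether it is a (positive or negative) perfect cube.
Check small values of y:
  y = 0: RHS = -15 is not a perfect cube.
  y = 1: RHS = 15 is not a perfect cube.
  y = -1: RHS = -45 is not a perfect cube.
  y = 2: RHS = 225 is not a perfect cube.
  y = -2: RHS = -255 is not a perfect cube.
  y = 3: RHS = 795 is not a perfect cube.
  y = -3: RHS = -825 is not a perfect cube.
Continuing the search up to |y| = 35 finds no solutions either.
No (x, y) in the scanned range satisfies the equation.

No integer solutions with |y| ≤ 35.


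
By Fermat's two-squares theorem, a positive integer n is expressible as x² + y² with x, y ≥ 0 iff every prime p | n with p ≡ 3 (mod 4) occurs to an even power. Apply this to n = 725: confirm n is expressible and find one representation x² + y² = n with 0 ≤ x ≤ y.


Step 1: Factor n = 725 = 5^2 · 29.
Step 2: Check the mod-4 condition on each prime factor: 5 ≡ 1 (mod 4), exponent 2; 29 ≡ 1 (mod 4), exponent 1.
All primes ≡ 3 (mod 4) appear to even exponent (or don't appear), so by the two-squares theorem n IS expressible as a sum of two squares.
Step 3: Build a representation. Here n = 5 · 5 · 29 is a product of primes ≡ 1 (mod 4). Each prime p ≡ 1 (mod 4) is itself a sum of two squares; find a² by testing p − a² for a perfect square:
  5: 5 − 1² = 4 = 2² ⇒ 5 = 1² + 2².
  29: 29 − 1² = 28, 29 − 2² = 25 = 5² ⇒ 29 = 2² + 5².
  Combine using the Brahmagupta–Fibonacci identity (a² + b²)(c² + d²) = (ac − bd)² + (ad + bc)² = (ac + bd)² + (ad − bc)²:
  5 · 5 = 25: from (1² + 2²)(1² + 2²), take (1·1 − 2·2, 1·2 + 2·1) = (1 − 4, 2 + 2) = (-3, 4); dropping signs (only squares matter) gives (3, 4); check 3² + 4² = 9 + 16 = 25 ✓.
  25 · 29 = 725: from (3² + 4²)(2² + 5²), take (3·2 − 4·5, 3·5 + 4·2) = (6 − 20, 15 + 8) = (-14, 23); dropping signs (only squares matter) gives (14, 23); check 14² + 23² = 196 + 529 = 725 ✓.
Step 4: Order so x ≤ y and verify: 14² + 23² = 196 + 529 = 725 = n. ✓

n = 725 = 14² + 23² (one valid representation with x ≤ y).


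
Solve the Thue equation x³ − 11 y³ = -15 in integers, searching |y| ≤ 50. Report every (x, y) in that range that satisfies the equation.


The equation is x³ - 11y³ = -15. For fixed y, x³ = 11·y³ − 15, so a solution requires the RHS to be a perfect cube.
Strategy: iterate y from -50 to 50, compute RHS = 11·y³ − 15, and check whether it is a (positive or negative) perfect cube.
Check small values of y:
  y = 0: RHS = -15 is not a perfect cube.
  y = 1: RHS = -4 is not a perfect cube.
  y = -1: RHS = -26 is not a perfect cube.
  y = 2: RHS = 73 is not a perfect cube.
  y = -2: RHS = -103 is not a perfect cube.
  y = 3: RHS = 282 is not a perfect cube.
  y = -3: RHS = -312 is not a perfect cube.
Continuing the search up to |y| = 50 finds no solutions either.
No (x, y) in the scanned range satisfies the equation.

No integer solutions with |y| ≤ 50.


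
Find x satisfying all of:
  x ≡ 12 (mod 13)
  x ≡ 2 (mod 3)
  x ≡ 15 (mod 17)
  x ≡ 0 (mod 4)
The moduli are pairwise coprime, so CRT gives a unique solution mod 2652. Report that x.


Product of moduli M = 13 · 3 · 17 · 4 = 2652.
Merge one congruence at a time:
  Start: x ≡ 12 (mod 13).
  Combine with x ≡ 2 (mod 3); new modulus lcm = 39.
    Write x = 12 + 13·t and substitute into x ≡ 2 (mod 3): 13·t ≡ 2 − 12 = -10 (mod 3).
    Reduce coefficients mod 3: 1·t ≡ 2 (mod 3).
    So t ≡ 2 (mod 3).
    Then x = 12 + 13·2 = 38, valid modulo lcm(13, 3) = 39: x ≡ 38 (mod 39).
  Combine with x ≡ 15 (mod 17); new modulus lcm = 663.
    Write x = 38 + 39·t and substitute into x ≡ 15 (mod 17): 39·t ≡ 15 − 38 = -23 (mod 17).
    Reduce coefficients mod 17: 5·t ≡ 11 (mod 17).
    The inverse of 5 mod 17 is 7 (since 5·7 = 35 = 2·17 + 1), so t ≡ 7·11 = 77 ≡ 9 (mod 17).
    Then x = 38 + 39·9 = 389, valid modulo lcm(39, 17) = 663: x ≡ 389 (mod 663).
  Combine with x ≡ 0 (mod 4); new modulus lcm = 2652.
    Write x = 389 + 663·t and substitute into x ≡ 0 (mod 4): 663·t ≡ 0 − 389 = -389 (mod 4).
    Reduce coefficients mod 4: 3·t ≡ 3 (mod 4).
    The inverse of 3 mod 4 is 3 (since 3·3 = 9 = 2·4 + 1), so t ≡ 3·3 = 9 ≡ 1 (mod 4).
    Then x = 389 + 663·1 = 1052, valid modulo lcm(663, 4) = 2652: x ≡ 1052 (mod 2652).
Verify against each original: 1052 mod 13 = 12, 1052 mod 3 = 2, 1052 mod 17 = 15, 1052 mod 4 = 0.

x ≡ 1052 (mod 2652).


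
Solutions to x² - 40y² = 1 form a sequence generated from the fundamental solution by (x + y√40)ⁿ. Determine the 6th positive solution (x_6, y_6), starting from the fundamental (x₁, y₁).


Step 1: Find the fundamental solution (x₁, y₁) of x² - 40y² = 1.
  Expand √40 as a continued fraction. a₀ = ⌊√40⌋ = 6; iterate m_{k+1} = d_k·a_k − m_k, d_{k+1} = (40 − m_{k+1}²)/d_k, a_{k+1} = ⌊(a₀ + m_{k+1})/d_{k+1}⌋ (starting m₀ = 0, d₀ = 1), with convergents p_k = a_k·p_{k-1} + p_{k-2}, q_k = a_k·q_{k-1} + q_{k-2} (p₋₁ = 1, q₋₁ = 0):
  k = 0: a₀ = 6; p₀/q₀ = 6/1; p₀² − 40·q₀² = 36 − 40 = -4.
  k = 1: m = 6, d = 4, a = ⌊(6 + 6)/4⌋ = 3; p/q = (3·6 + 1)/(3·1 + 0) = 19/3; p² − 40·q² = 361 − 360 = 1.
  The first convergent with p² − 40·q² = 1 gives the fundamental solution (x₁, y₁) = (19, 3).
Step 2: Apply the recurrence (x_{n+1}, y_{n+1}) = (x₁x_n + 40y₁y_n, x₁y_n + y₁x_n) repeatedly.
  From (x_1, y_1) = (19, 3): x_2 = 19·19 + 40·3·3 = 721; y_2 = 19·3 + 3·19 = 114.
  From (x_2, y_2) = (721, 114): x_3 = 19·721 + 40·3·114 = 27379; y_3 = 19·114 + 3·721 = 4329.
  From (x_3, y_3) = (27379, 4329): x_4 = 19·27379 + 40·3·4329 = 1039681; y_4 = 19·4329 + 3·27379 = 164388.
  From (x_4, y_4) = (1039681, 164388): x_5 = 19·1039681 + 40·3·164388 = 39480499; y_5 = 19·164388 + 3·1039681 = 6242415.
  From (x_5, y_5) = (39480499, 6242415): x_6 = 19·39480499 + 40·3·6242415 = 1499219281; y_6 = 19·6242415 + 3·39480499 = 237047382.
Step 3: Verify x_6² - 40·y_6² = 2247658452522156961 - 2247658452522156960 = 1 (should be 1). ✓

(x_1, y_1) = (19, 3); (x_6, y_6) = (1499219281, 237047382).


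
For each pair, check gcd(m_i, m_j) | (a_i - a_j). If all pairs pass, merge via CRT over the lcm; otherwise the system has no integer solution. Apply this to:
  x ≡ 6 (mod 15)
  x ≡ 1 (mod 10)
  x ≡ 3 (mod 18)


Moduli 15, 10, 18 are not pairwise coprime, so CRT works modulo lcm(m_i) when all pairwise compatibility conditions hold.
Pairwise compatibility: gcd(m_i, m_j) must divide a_i - a_j for every pair.
Merge one congruence at a time:
  Start: x ≡ 6 (mod 15).
  Combine with x ≡ 1 (mod 10): gcd(15, 10) = 5; 1 - 6 = -5, which IS divisible by 5, so compatible.
    Write x = 6 + 15·t and substitute into x ≡ 1 (mod 10): 15·t ≡ 1 − 6 = -5 (mod 10).
    Divide the congruence (and modulus) by g = 5: 3·t ≡ -1 (mod 2).
    Reduce coefficients mod 2: 1·t ≡ 1 (mod 2).
    So t ≡ 1 (mod 2).
    Then x = 6 + 15·1 = 21, valid modulo lcm(15, 10) = 30: x ≡ 21 (mod 30).
  Combine with x ≡ 3 (mod 18): gcd(30, 18) = 6; 3 - 21 = -18, which IS divisible by 6, so compatible.
    Write x = 21 + 30·t and substitute into x ≡ 3 (mod 18): 30·t ≡ 3 − 21 = -18 (mod 18).
    Divide the congruence (and modulus) by g = 6: 5·t ≡ -3 (mod 3).
    Reduce coefficients mod 3: 2·t ≡ 0 (mod 3).
    The inverse of 2 mod 3 is 2 (since 2·2 = 4 = 1·3 + 1), so t ≡ 2·0 = 0 ≡ 0 (mod 3).
    Then x = 21 + 30·0 = 21, valid modulo lcm(30, 18) = 90: x ≡ 21 (mod 90).
Verify: 21 mod 15 = 6, 21 mod 10 = 1, 21 mod 18 = 3.

x ≡ 21 (mod 90).


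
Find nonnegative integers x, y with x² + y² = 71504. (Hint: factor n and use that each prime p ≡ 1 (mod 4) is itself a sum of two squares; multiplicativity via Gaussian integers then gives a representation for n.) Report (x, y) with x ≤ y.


Step 1: Factor n = 71504 = 2^4 · 41 · 109.
Step 2: Check the mod-4 condition on each prime factor: 2 = 2 (special); 41 ≡ 1 (mod 4), exponent 1; 109 ≡ 1 (mod 4), exponent 1.
All primes ≡ 3 (mod 4) appear to even exponent (or don't appear), so by the two-squares theorem n IS expressible as a sum of two squares.
Step 3: Build a representation. Group n = k² · m with k = 4 and m = 41 · 109 = 4469 (a product of primes ≡ 1 (mod 4)); a representation of m scales to one of n via (k·x)² + (k·y)² = k²(x² + y²). Each prime p ≡ 1 (mod 4) is itself a sum of two squares; find a² by testing p − a² for a perfect square:
  41: 41 − 1² = 40, 41 − 2² = 37, 41 − 3² = 32, 41 − 4² = 25 = 5² ⇒ 41 = 4² + 5².
  109: 109 − 1² = 108, 109 − 2² = 105, 109 − 3² = 100 = 10² ⇒ 109 = 3² + 10².
  Combine using the Brahmagupta–Fibonacci identity (a² + b²)(c² + d²) = (ac − bd)² + (ad + bc)² = (ac + bd)² + (ad − bc)²:
  41 · 109 = 4469: from (4² + 5²)(3² + 10²), take (4·3 − 5·10, 4·10 + 5·3) = (12 − 50, 40 + 15) = (-38, 55); dropping signs (only squares matter) gives (38, 55); check 38² + 55² = 1444 + 3025 = 4469 ✓.
  Scale by k = 4: (4·38, 4·55) = (152, 220).
Step 4: Order so x ≤ y and verify: 152² + 220² = 23104 + 48400 = 71504 = n. ✓

n = 71504 = 152² + 220² (one valid representation with x ≤ y).


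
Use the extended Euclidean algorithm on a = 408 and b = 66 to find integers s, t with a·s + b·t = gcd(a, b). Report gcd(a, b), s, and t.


Euclidean algorithm on (408, 66) — divide until remainder is 0:
  408 = 6 · 66 + 12
  66 = 5 · 12 + 6
  12 = 2 · 6 + 0
gcd(408, 66) = 6.
Track Bezout coefficients alongside the remainders: start with r₀ = 408 = a·1 + b·0 (s = 1, t = 0) and r₁ = 66 = a·0 + b·1 (s = 0, t = 1); each new remainder r_{k+1} = r_{k-1} − q_k·r_k inherits s_{k+1} = s_{k-1} − q_k·s_k, t_{k+1} = t_{k-1} − q_k·t_k, so r_k = a·s_k + b·t_k at every step:
  q = 6: r = 12, s = 1 − 6·0 = 1, t = 0 − 6·1 = -6  (check: 408·1 + 66·(-6) = 12)
  q = 5: r = 6, s = 0 − 5·1 = -5, t = 1 − 5·(-6) = 31  (check: 408·(-5) + 66·31 = 6)
The row with r = 6 (the gcd) gives the Bezout coefficients s = -5, t = 31.
Result: 408 · (-5) + 66 · (31) = 6.

gcd(408, 66) = 6; s = -5, t = 31 (check: 408·(-5) + 66·31 = 6).


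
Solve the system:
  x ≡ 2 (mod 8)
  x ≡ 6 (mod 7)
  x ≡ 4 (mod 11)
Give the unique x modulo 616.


Moduli 8, 7, 11 are pairwise coprime; by CRT there is a unique solution modulo M = 8 · 7 · 11 = 616.
Solve pairwise, accumulating the modulus:
  Start with x ≡ 2 (mod 8).
  Combine with x ≡ 6 (mod 7): since gcd(8, 7) = 1, we get a unique residue mod 56.
    Write x = 2 + 8·t and substitute into x ≡ 6 (mod 7): 8·t ≡ 6 − 2 = 4 (mod 7).
    Reduce coefficients mod 7: 1·t ≡ 4 (mod 7).
    So t ≡ 4 (mod 7).
    Then x = 2 + 8·4 = 34, valid modulo lcm(8, 7) = 56: x ≡ 34 (mod 56).
  Combine with x ≡ 4 (mod 11): since gcd(56, 11) = 1, we get a unique residue mod 616.
    Write x = 34 + 56·t and substitute into x ≡ 4 (mod 11): 56·t ≡ 4 − 34 = -30 (mod 11).
    Reduce coefficients mod 11: 1·t ≡ 3 (mod 11).
    So t ≡ 3 (mod 11).
    Then x = 34 + 56·3 = 202, valid modulo lcm(56, 11) = 616: x ≡ 202 (mod 616).
Verify: 202 mod 8 = 2 ✓, 202 mod 7 = 6 ✓, 202 mod 11 = 4 ✓.

x ≡ 202 (mod 616).


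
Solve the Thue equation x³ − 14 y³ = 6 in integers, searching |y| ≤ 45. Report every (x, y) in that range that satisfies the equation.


The equation is x³ - 14y³ = 6. For fixed y, x³ = 14·y³ + 6, so a solution requires the RHS to be a perfect cube.
Strategy: iterate y from -45 to 45, compute RHS = 14·y³ + 6, and check whether it is a (positive or negative) perfect cube.
Check small values of y:
  y = 0: RHS = 6 is not a perfect cube.
  y = 1: RHS = 20 is not a perfect cube.
  y = -1: RHS = -8 = (-2)³ ⇒ x = -2 works.
  y = 2: RHS = 118 is not a perfect cube.
  y = -2: RHS = -106 is not a perfect cube.
  y = 3: RHS = 384 is not a perfect cube.
  y = -3: RHS = -372 is not a perfect cube.
Continuing the search up to |y| = 45 finds no further solutions beyond those listed.
Collected solutions: (-2, -1).

Solutions (with |y| ≤ 45): (-2, -1).


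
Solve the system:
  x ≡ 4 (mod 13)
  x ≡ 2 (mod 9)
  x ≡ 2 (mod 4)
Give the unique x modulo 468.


Moduli 13, 9, 4 are pairwise coprime; by CRT there is a unique solution modulo M = 13 · 9 · 4 = 468.
Solve pairwise, accumulating the modulus:
  Start with x ≡ 4 (mod 13).
  Combine with x ≡ 2 (mod 9): since gcd(13, 9) = 1, we get a unique residue mod 117.
    Write x = 4 + 13·t and substitute into x ≡ 2 (mod 9): 13·t ≡ 2 − 4 = -2 (mod 9).
    Reduce coefficients mod 9: 4·t ≡ 7 (mod 9).
    The inverse of 4 mod 9 is 7 (since 4·7 = 28 = 3·9 + 1), so t ≡ 7·7 = 49 ≡ 4 (mod 9).
    Then x = 4 + 13·4 = 56, valid modulo lcm(13, 9) = 117: x ≡ 56 (mod 117).
  Combine with x ≡ 2 (mod 4): since gcd(117, 4) = 1, we get a unique residue mod 468.
    Write x = 56 + 117·t and substitute into x ≡ 2 (mod 4): 117·t ≡ 2 − 56 = -54 (mod 4).
    Reduce coefficients mod 4: 1·t ≡ 2 (mod 4).
    So t ≡ 2 (mod 4).
    Then x = 56 + 117·2 = 290, valid modulo lcm(117, 4) = 468: x ≡ 290 (mod 468).
Verify: 290 mod 13 = 4 ✓, 290 mod 9 = 2 ✓, 290 mod 4 = 2 ✓.

x ≡ 290 (mod 468).


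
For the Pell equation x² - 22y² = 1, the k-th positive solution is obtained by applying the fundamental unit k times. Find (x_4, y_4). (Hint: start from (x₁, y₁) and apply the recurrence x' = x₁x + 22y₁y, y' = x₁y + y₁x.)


Step 1: Find the fundamental solution (x₁, y₁) of x² - 22y² = 1.
  Expand √22 as a continued fraction. a₀ = ⌊√22⌋ = 4; iterate m_{k+1} = d_k·a_k − m_k, d_{k+1} = (22 − m_{k+1}²)/d_k, a_{k+1} = ⌊(a₀ + m_{k+1})/d_{k+1}⌋ (starting m₀ = 0, d₀ = 1), with convergents p_k = a_k·p_{k-1} + p_{k-2}, q_k = a_k·q_{k-1} + q_{k-2} (p₋₁ = 1, q₋₁ = 0):
  k = 0: a₀ = 4; p₀/q₀ = 4/1; p₀² − 22·q₀² = 16 − 22 = -6.
  k = 1: m = 4, d = 6, a = ⌊(4 + 4)/6⌋ = 1; p/q = (1·4 + 1)/(1·1 + 0) = 5/1; p² − 22·q² = 25 − 22 = 3.
  k = 2: m = 2, d = 3, a = ⌊(4 + 2)/3⌋ = 2; p/q = (2·5 + 4)/(2·1 + 1) = 14/3; p² − 22·q² = 196 − 198 = -2.
  k = 3: m = 4, d = 2, a = ⌊(4 + 4)/2⌋ = 4; p/q = (4·14 + 5)/(4·3 + 1) = 61/13; p² − 22·q² = 3721 − 3718 = 3.
  k = 4: m = 4, d = 3, a = ⌊(4 + 4)/3⌋ = 2; p/q = (2·61 + 14)/(2·13 + 3) = 136/29; p² − 22·q² = 18496 − 18502 = -6.
  k = 5: m = 2, d = 6, a = ⌊(4 + 2)/6⌋ = 1; p/q = (1·136 + 61)/(1·29 + 13) = 197/42; p² − 22·q² = 38809 − 38808 = 1.
  The first convergent with p² − 22·q² = 1 gives the fundamental solution (x₁, y₁) = (197, 42).
Step 2: Apply the recurrence (x_{n+1}, y_{n+1}) = (x₁x_n + 22y₁y_n, x₁y_n + y₁x_n) repeatedly.
  From (x_1, y_1) = (197, 42): x_2 = 197·197 + 22·42·42 = 77617; y_2 = 197·42 + 42·197 = 16548.
  From (x_2, y_2) = (77617, 16548): x_3 = 197·77617 + 22·42·16548 = 30580901; y_3 = 197·16548 + 42·77617 = 6519870.
  From (x_3, y_3) = (30580901, 6519870): x_4 = 197·30580901 + 22·42·6519870 = 12048797377; y_4 = 197·6519870 + 42·30580901 = 2568812232.
Step 3: Verify x_4² - 22·y_4² = 145173518232002080129 - 145173518232002080128 = 1 (should be 1). ✓

(x_1, y_1) = (197, 42); (x_4, y_4) = (12048797377, 2568812232).


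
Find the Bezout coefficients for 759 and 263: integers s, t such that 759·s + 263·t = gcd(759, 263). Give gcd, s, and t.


Euclidean algorithm on (759, 263) — divide until remainder is 0:
  759 = 2 · 263 + 233
  263 = 1 · 233 + 30
  233 = 7 · 30 + 23
  30 = 1 · 23 + 7
  23 = 3 · 7 + 2
  7 = 3 · 2 + 1
  2 = 2 · 1 + 0
gcd(759, 263) = 1.
Track Bezout coefficients alongside the remainders: start with r₀ = 759 = a·1 + b·0 (s = 1, t = 0) and r₁ = 263 = a·0 + b·1 (s = 0, t = 1); each new remainder r_{k+1} = r_{k-1} − q_k·r_k inherits s_{k+1} = s_{k-1} − q_k·s_k, t_{k+1} = t_{k-1} − q_k·t_k, so r_k = a·s_k + b·t_k at every step:
  q = 2: r = 233, s = 1 − 2·0 = 1, t = 0 − 2·1 = -2  (check: 759·1 + 263·(-2) = 233)
  q = 1: r = 30, s = 0 − 1·1 = -1, t = 1 − 1·(-2) = 3  (check: 759·(-1) + 263·3 = 30)
  q = 7: r = 23, s = 1 − 7·(-1) = 8, t = -2 − 7·3 = -23  (check: 759·8 + 263·(-23) = 23)
  q = 1: r = 7, s = -1 − 1·8 = -9, t = 3 − 1·(-23) = 26  (check: 759·(-9) + 263·26 = 7)
  q = 3: r = 2, s = 8 − 3·(-9) = 35, t = -23 − 3·26 = -101  (check: 759·35 + 263·(-101) = 2)
  q = 3: r = 1, s = -9 − 3·35 = -114, t = 26 − 3·(-101) = 329  (check: 759·(-114) + 263·329 = 1)
The row with r = 1 (the gcd) gives the Bezout coefficients s = -114, t = 329.
Result: 759 · (-114) + 263 · (329) = 1.

gcd(759, 263) = 1; s = -114, t = 329 (check: 759·(-114) + 263·329 = 1).


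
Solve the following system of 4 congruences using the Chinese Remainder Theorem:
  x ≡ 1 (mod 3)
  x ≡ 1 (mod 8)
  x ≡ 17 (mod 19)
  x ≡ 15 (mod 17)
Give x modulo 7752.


Product of moduli M = 3 · 8 · 19 · 17 = 7752.
Merge one congruence at a time:
  Start: x ≡ 1 (mod 3).
  Combine with x ≡ 1 (mod 8); new modulus lcm = 24.
    Write x = 1 + 3·t and substitute into x ≡ 1 (mod 8): 3·t ≡ 1 − 1 = 0 (mod 8).
    The inverse of 3 mod 8 is 3 (since 3·3 = 9 = 1·8 + 1), so t ≡ 3·0 = 0 ≡ 0 (mod 8).
    Then x = 1 + 3·0 = 1, valid modulo lcm(3, 8) = 24: x ≡ 1 (mod 24).
  Combine with x ≡ 17 (mod 19); new modulus lcm = 456.
    Write x = 1 + 24·t and substitute into x ≡ 17 (mod 19): 24·t ≡ 17 − 1 = 16 (mod 19).
    Reduce coefficients mod 19: 5·t ≡ 16 (mod 19).
    The inverse of 5 mod 19 is 4 (since 5·4 = 20 = 1·19 + 1), so t ≡ 4·16 = 64 ≡ 7 (mod 19).
    Then x = 1 + 24·7 = 169, valid modulo lcm(24, 19) = 456: x ≡ 169 (mod 456).
  Combine with x ≡ 15 (mod 17); new modulus lcm = 7752.
    Write x = 169 + 456·t and substitute into x ≡ 15 (mod 17): 456·t ≡ 15 − 169 = -154 (mod 17).
    Reduce coefficients mod 17: 14·t ≡ 16 (mod 17).
    The inverse of 14 mod 17 is 11 (since 14·11 = 154 = 9·17 + 1), so t ≡ 11·16 = 176 ≡ 6 (mod 17).
    Then x = 169 + 456·6 = 2905, valid modulo lcm(456, 17) = 7752: x ≡ 2905 (mod 7752).
Verify against each original: 2905 mod 3 = 1, 2905 mod 8 = 1, 2905 mod 19 = 17, 2905 mod 17 = 15.

x ≡ 2905 (mod 7752).


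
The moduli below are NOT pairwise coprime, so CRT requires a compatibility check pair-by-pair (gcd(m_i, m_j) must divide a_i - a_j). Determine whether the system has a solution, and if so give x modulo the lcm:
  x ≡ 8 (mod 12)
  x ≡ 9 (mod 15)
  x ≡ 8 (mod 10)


Moduli 12, 15, 10 are not pairwise coprime, so CRT works modulo lcm(m_i) when all pairwise compatibility conditions hold.
Pairwise compatibility: gcd(m_i, m_j) must divide a_i - a_j for every pair.
Merge one congruence at a time:
  Start: x ≡ 8 (mod 12).
  Combine with x ≡ 9 (mod 15): gcd(12, 15) = 3, and 9 - 8 = 1 is NOT divisible by 3.
    ⇒ system is inconsistent (no integer solution).

No solution (the system is inconsistent).


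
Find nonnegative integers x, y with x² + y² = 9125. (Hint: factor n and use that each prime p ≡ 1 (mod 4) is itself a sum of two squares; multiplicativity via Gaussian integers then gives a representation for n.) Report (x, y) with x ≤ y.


Step 1: Factor n = 9125 = 5^3 · 73.
Step 2: Check the mod-4 condition on each prime factor: 5 ≡ 1 (mod 4), exponent 3; 73 ≡ 1 (mod 4), exponent 1.
All primes ≡ 3 (mod 4) appear to even exponent (or don't appear), so by the two-squares theorem n IS expressible as a sum of two squares.
Step 3: Build a representation. Group n = k² · m with k = 5 and m = 5 · 73 = 365 (a product of primes ≡ 1 (mod 4)); a representation of m scales to one of n via (k·x)² + (k·y)² = k²(x² + y²). Each prime p ≡ 1 (mod 4) is itself a sum of two squares; find a² by testing p − a² for a perfect square:
  5: 5 − 1² = 4 = 2² ⇒ 5 = 1² + 2².
  73: 73 − 1² = 72, 73 − 2² = 69, 73 − 3² = 64 = 8² ⇒ 73 = 3² + 8².
  Combine using the Brahmagupta–Fibonacci identity (a² + b²)(c² + d²) = (ac − bd)² + (ad + bc)² = (ac + bd)² + (ad − bc)²:
  5 · 73 = 365: from (1² + 2²)(3² + 8²), take (1·3 − 2·8, 1·8 + 2·3) = (3 − 16, 8 + 6) = (-13, 14); dropping signs (only squares matter) gives (13, 14); check 13² + 14² = 169 + 196 = 365 ✓.
  Scale by k = 5: (5·13, 5·14) = (65, 70).
Step 4: Order so x ≤ y and verify: 65² + 70² = 4225 + 4900 = 9125 = n. ✓

n = 9125 = 65² + 70² (one valid representation with x ≤ y).


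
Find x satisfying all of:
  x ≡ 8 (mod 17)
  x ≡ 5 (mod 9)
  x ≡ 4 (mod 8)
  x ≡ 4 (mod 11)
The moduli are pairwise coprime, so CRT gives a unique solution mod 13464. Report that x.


Product of moduli M = 17 · 9 · 8 · 11 = 13464.
Merge one congruence at a time:
  Start: x ≡ 8 (mod 17).
  Combine with x ≡ 5 (mod 9); new modulus lcm = 153.
    Write x = 8 + 17·t and substitute into x ≡ 5 (mod 9): 17·t ≡ 5 − 8 = -3 (mod 9).
    Reduce coefficients mod 9: 8·t ≡ 6 (mod 9).
    The inverse of 8 mod 9 is 8 (since 8·8 = 64 = 7·9 + 1), so t ≡ 8·6 = 48 ≡ 3 (mod 9).
    Then x = 8 + 17·3 = 59, valid modulo lcm(17, 9) = 153: x ≡ 59 (mod 153).
  Combine with x ≡ 4 (mod 8); new modulus lcm = 1224.
    Write x = 59 + 153·t and substitute into x ≡ 4 (mod 8): 153·t ≡ 4 − 59 = -55 (mod 8).
    Reduce coefficients mod 8: 1·t ≡ 1 (mod 8).
    So t ≡ 1 (mod 8).
    Then x = 59 + 153·1 = 212, valid modulo lcm(153, 8) = 1224: x ≡ 212 (mod 1224).
  Combine with x ≡ 4 (mod 11); new modulus lcm = 13464.
    Write x = 212 + 1224·t and substitute into x ≡ 4 (mod 11): 1224·t ≡ 4 − 212 = -208 (mod 11).
    Reduce coefficients mod 11: 3·t ≡ 1 (mod 11).
    The inverse of 3 mod 11 is 4 (since 3·4 = 12 = 1·11 + 1), so t ≡ 4·1 = 4 ≡ 4 (mod 11).
    Then x = 212 + 1224·4 = 5108, valid modulo lcm(1224, 11) = 13464: x ≡ 5108 (mod 13464).
Verify against each original: 5108 mod 17 = 8, 5108 mod 9 = 5, 5108 mod 8 = 4, 5108 mod 11 = 4.

x ≡ 5108 (mod 13464).


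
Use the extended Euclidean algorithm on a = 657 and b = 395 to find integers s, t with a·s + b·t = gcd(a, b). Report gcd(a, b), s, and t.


Euclidean algorithm on (657, 395) — divide until remainder is 0:
  657 = 1 · 395 + 262
  395 = 1 · 262 + 133
  262 = 1 · 133 + 129
  133 = 1 · 129 + 4
  129 = 32 · 4 + 1
  4 = 4 · 1 + 0
gcd(657, 395) = 1.
Track Bezout coefficients alongside the remainders: start with r₀ = 657 = a·1 + b·0 (s = 1, t = 0) and r₁ = 395 = a·0 + b·1 (s = 0, t = 1); each new remainder r_{k+1} = r_{k-1} − q_k·r_k inherits s_{k+1} = s_{k-1} − q_k·s_k, t_{k+1} = t_{k-1} − q_k·t_k, so r_k = a·s_k + b·t_k at every step:
  q = 1: r = 262, s = 1 − 1·0 = 1, t = 0 − 1·1 = -1  (check: 657·1 + 395·(-1) = 262)
  q = 1: r = 133, s = 0 − 1·1 = -1, t = 1 − 1·(-1) = 2  (check: 657·(-1) + 395·2 = 133)
  q = 1: r = 129, s = 1 − 1·(-1) = 2, t = -1 − 1·2 = -3  (check: 657·2 + 395·(-3) = 129)
  q = 1: r = 4, s = -1 − 1·2 = -3, t = 2 − 1·(-3) = 5  (check: 657·(-3) + 395·5 = 4)
  q = 32: r = 1, s = 2 − 32·(-3) = 98, t = -3 − 32·5 = -163  (check: 657·98 + 395·(-163) = 1)
The row with r = 1 (the gcd) gives the Bezout coefficients s = 98, t = -163.
Result: 657 · (98) + 395 · (-163) = 1.

gcd(657, 395) = 1; s = 98, t = -163 (check: 657·98 + 395·(-163) = 1).


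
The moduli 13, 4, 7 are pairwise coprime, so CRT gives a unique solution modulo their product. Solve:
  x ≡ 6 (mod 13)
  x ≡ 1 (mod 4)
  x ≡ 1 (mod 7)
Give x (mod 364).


Moduli 13, 4, 7 are pairwise coprime; by CRT there is a unique solution modulo M = 13 · 4 · 7 = 364.
Solve pairwise, accumulating the modulus:
  Start with x ≡ 6 (mod 13).
  Combine with x ≡ 1 (mod 4): since gcd(13, 4) = 1, we get a unique residue mod 52.
    Write x = 6 + 13·t and substitute into x ≡ 1 (mod 4): 13·t ≡ 1 − 6 = -5 (mod 4).
    Reduce coefficients mod 4: 1·t ≡ 3 (mod 4).
    So t ≡ 3 (mod 4).
    Then x = 6 + 13·3 = 45, valid modulo lcm(13, 4) = 52: x ≡ 45 (mod 52).
  Combine with x ≡ 1 (mod 7): since gcd(52, 7) = 1, we get a unique residue mod 364.
    Write x = 45 + 52·t and substitute into x ≡ 1 (mod 7): 52·t ≡ 1 − 45 = -44 (mod 7).
    Reduce coefficients mod 7: 3·t ≡ 5 (mod 7).
    The inverse of 3 mod 7 is 5 (since 3·5 = 15 = 2·7 + 1), so t ≡ 5·5 = 25 ≡ 4 (mod 7).
    Then x = 45 + 52·4 = 253, valid modulo lcm(52, 7) = 364: x ≡ 253 (mod 364).
Verify: 253 mod 13 = 6 ✓, 253 mod 4 = 1 ✓, 253 mod 7 = 1 ✓.

x ≡ 253 (mod 364).


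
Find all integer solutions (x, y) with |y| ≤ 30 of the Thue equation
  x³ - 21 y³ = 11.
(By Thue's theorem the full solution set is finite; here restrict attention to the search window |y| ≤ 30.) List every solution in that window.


The equation is x³ - 21y³ = 11. For fixed y, x³ = 21·y³ + 11, so a solution requires the RHS to be a perfect cube.
Strategy: iterate y from -30 to 30, compute RHS = 21·y³ + 11, and check whether it is a (positive or negative) perfect cube.
Check small values of y:
  y = 0: RHS = 11 is not a perfect cube.
  y = 1: RHS = 32 is not a perfect cube.
  y = -1: RHS = -10 is not a perfect cube.
  y = 2: RHS = 179 is not a perfect cube.
  y = -2: RHS = -157 is not a perfect cube.
  y = 3: RHS = 578 is not a perfect cube.
  y = -3: RHS = -556 is not a perfect cube.
Continuing the search up to |y| = 30 finds no solutions either.
No (x, y) in the scanned range satisfies the equation.

No integer solutions with |y| ≤ 30.


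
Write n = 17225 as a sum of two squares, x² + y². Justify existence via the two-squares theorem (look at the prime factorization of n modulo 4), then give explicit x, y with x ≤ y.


Step 1: Factor n = 17225 = 5^2 · 13 · 53.
Step 2: Check the mod-4 condition on each prime factor: 5 ≡ 1 (mod 4), exponent 2; 13 ≡ 1 (mod 4), exponent 1; 53 ≡ 1 (mod 4), exponent 1.
All primes ≡ 3 (mod 4) appear to even exponent (or don't appear), so by the two-squares theorem n IS expressible as a sum of two squares.
Step 3: Build a representation. Group n = k² · m with k = 5 and m = 13 · 53 = 689 (a product of primes ≡ 1 (mod 4)); a representation of m scales to one of n via (k·x)² + (k·y)² = k²(x² + y²). Each prime p ≡ 1 (mod 4) is itself a sum of two squares; find a² by testing p − a² for a perfect square:
  13: 13 − 1² = 12, 13 − 2² = 9 = 3² ⇒ 13 = 2² + 3².
  53: 53 − 1² = 52, 53 − 2² = 49 = 7² ⇒ 53 = 2² + 7².
  Combine using the Brahmagupta–Fibonacci identity (a² + b²)(c² + d²) = (ac − bd)² + (ad + bc)² = (ac + bd)² + (ad − bc)²:
  13 · 53 = 689: from (2² + 3²)(2² + 7²), take (2·2 − 3·7, 2·7 + 3·2) = (4 − 21, 14 + 6) = (-17, 20); dropping signs (only squares matter) gives (17, 20); check 17² + 20² = 289 + 400 = 689 ✓.
  Scale by k = 5: (5·17, 5·20) = (85, 100).
Step 4: Order so x ≤ y and verify: 85² + 100² = 7225 + 10000 = 17225 = n. ✓

n = 17225 = 85² + 100² (one valid representation with x ≤ y).


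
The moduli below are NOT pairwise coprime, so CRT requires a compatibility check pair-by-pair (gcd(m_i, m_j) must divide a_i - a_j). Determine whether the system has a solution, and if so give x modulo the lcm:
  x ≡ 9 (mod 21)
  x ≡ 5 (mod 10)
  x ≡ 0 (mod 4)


Moduli 21, 10, 4 are not pairwise coprime, so CRT works modulo lcm(m_i) when all pairwise compatibility conditions hold.
Pairwise compatibility: gcd(m_i, m_j) must divide a_i - a_j for every pair.
Merge one congruence at a time:
  Start: x ≡ 9 (mod 21).
  Combine with x ≡ 5 (mod 10): gcd(21, 10) = 1; 5 - 9 = -4, which IS divisible by 1, so compatible.
    Write x = 9 + 21·t and substitute into x ≡ 5 (mod 10): 21·t ≡ 5 − 9 = -4 (mod 10).
    Reduce coefficients mod 10: 1·t ≡ 6 (mod 10).
    So t ≡ 6 (mod 10).
    Then x = 9 + 21·6 = 135, valid modulo lcm(21, 10) = 210: x ≡ 135 (mod 210).
  Combine with x ≡ 0 (mod 4): gcd(210, 4) = 2, and 0 - 135 = -135 is NOT divisible by 2.
    ⇒ system is inconsistent (no integer solution).

No solution (the system is inconsistent).


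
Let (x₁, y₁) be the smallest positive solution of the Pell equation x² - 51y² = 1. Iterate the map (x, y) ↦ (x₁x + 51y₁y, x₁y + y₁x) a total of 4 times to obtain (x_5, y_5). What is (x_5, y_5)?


Step 1: Find the fundamental solution (x₁, y₁) of x² - 51y² = 1.
  Expand √51 as a continued fraction. a₀ = ⌊√51⌋ = 7; iterate m_{k+1} = d_k·a_k − m_k, d_{k+1} = (51 − m_{k+1}²)/d_k, a_{k+1} = ⌊(a₀ + m_{k+1})/d_{k+1}⌋ (starting m₀ = 0, d₀ = 1), with convergents p_k = a_k·p_{k-1} + p_{k-2}, q_k = a_k·q_{k-1} + q_{k-2} (p₋₁ = 1, q₋₁ = 0):
  k = 0: a₀ = 7; p₀/q₀ = 7/1; p₀² − 51·q₀² = 49 − 51 = -2.
  k = 1: m = 7, d = 2, a = ⌊(7 + 7)/2⌋ = 7; p/q = (7·7 + 1)/(7·1 + 0) = 50/7; p² − 51·q² = 2500 − 2499 = 1.
  The first convergent with p² − 51·q² = 1 gives the fundamental solution (x₁, y₁) = (50, 7).
Step 2: Apply the recurrence (x_{n+1}, y_{n+1}) = (x₁x_n + 51y₁y_n, x₁y_n + y₁x_n) repeatedly.
  From (x_1, y_1) = (50, 7): x_2 = 50·50 + 51·7·7 = 4999; y_2 = 50·7 + 7·50 = 700.
  From (x_2, y_2) = (4999, 700): x_3 = 50·4999 + 51·7·700 = 499850; y_3 = 50·700 + 7·4999 = 69993.
  From (x_3, y_3) = (499850, 69993): x_4 = 50·499850 + 51·7·69993 = 49980001; y_4 = 50·69993 + 7·499850 = 6998600.
  From (x_4, y_4) = (49980001, 6998600): x_5 = 50·49980001 + 51·7·6998600 = 4997500250; y_5 = 50·6998600 + 7·49980001 = 699790007.
Step 3: Verify x_5² - 51·y_5² = 24975008748750062500 - 24975008748750062499 = 1 (should be 1). ✓

(x_1, y_1) = (50, 7); (x_5, y_5) = (4997500250, 699790007).
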